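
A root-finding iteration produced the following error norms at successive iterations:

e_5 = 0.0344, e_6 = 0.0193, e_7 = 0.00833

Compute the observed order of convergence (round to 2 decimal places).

p ≈ ln(e_7/e_6) / ln(e_6/e_5)
  = ln(0.00833/0.0193) / ln(0.0193/0.0344)
  = ln(0.431606) / ln(0.561047)
  = -0.84024 / -0.57795 ≈ 1.45383

1.45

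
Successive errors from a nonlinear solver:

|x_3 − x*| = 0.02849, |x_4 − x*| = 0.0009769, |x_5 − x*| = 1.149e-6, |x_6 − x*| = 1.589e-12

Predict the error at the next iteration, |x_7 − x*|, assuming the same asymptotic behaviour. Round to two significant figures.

3.0e-24

First estimate the order: p ≈ ln(|x_6 − x*|/|x_5 − x*|) / ln(|x_5 − x*|/|x_4 − x*|) = ln(1.589e-12/1.149e-6)/ln(1.149e-6/0.0009769) = ln(1.38294e-06)/ln(0.00117617) ≈ 2.0000.
Then |x_7 − x*| ≈ |x_6 − x*|·(|x_6 − x*|/|x_5 − x*|)^p = 1.589e-12·(1.38294e-06)^2.0000 = 1.589e-12·1.91252e-12 ≈ 3.039e-24.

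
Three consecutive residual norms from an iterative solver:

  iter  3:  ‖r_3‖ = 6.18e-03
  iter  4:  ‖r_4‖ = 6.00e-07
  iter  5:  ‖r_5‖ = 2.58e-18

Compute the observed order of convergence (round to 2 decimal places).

2.83

p ≈ ln(‖r_5‖/‖r_4‖) / ln(‖r_4‖/‖r_3‖)
  = ln(2.58e-18/6.00e-07) / ln(6.00e-07/6.18e-03)
  = ln(4.3e-12) / ln(9.70874e-05)
  = -26.17241 / -9.23990 ≈ 2.83254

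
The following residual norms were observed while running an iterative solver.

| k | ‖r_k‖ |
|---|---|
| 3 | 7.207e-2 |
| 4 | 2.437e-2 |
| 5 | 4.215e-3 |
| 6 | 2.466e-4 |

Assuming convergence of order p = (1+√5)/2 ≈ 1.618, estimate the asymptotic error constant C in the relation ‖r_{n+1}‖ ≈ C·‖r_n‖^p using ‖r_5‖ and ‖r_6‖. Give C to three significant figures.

C ≈ ‖r_6‖ / ‖r_5‖^1.618
  = 2.466e-4 / (4.215e-3)^1.618
  = 2.466e-4 / 0.000143523 ≈ 1.7182

1.72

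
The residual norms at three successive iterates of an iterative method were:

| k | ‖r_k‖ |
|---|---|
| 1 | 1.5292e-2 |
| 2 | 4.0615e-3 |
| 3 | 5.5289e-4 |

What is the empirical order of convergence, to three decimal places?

1.504

p ≈ ln(‖r_3‖/‖r_2‖) / ln(‖r_2‖/‖r_1‖)
  = ln(5.5289e-4/4.0615e-3) / ln(4.0615e-3/1.5292e-2)
  = ln(0.13613) / ln(0.265596)
  = -1.994145 / -1.325779 ≈ 1.504131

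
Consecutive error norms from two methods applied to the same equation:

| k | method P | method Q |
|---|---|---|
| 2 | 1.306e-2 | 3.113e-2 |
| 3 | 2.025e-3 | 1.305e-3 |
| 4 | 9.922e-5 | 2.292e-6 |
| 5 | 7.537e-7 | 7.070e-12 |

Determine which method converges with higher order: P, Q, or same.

Method P: p ≈ ln(7.537e-7/9.922e-5)/ln(9.922e-5/2.025e-3) ≈ 1.62.
Method Q: p ≈ ln(7.070e-12/2.292e-6)/ln(2.292e-6/1.305e-3) ≈ 2.00.
Method Q has the higher order (≈2.0 vs ≈1.6).

Q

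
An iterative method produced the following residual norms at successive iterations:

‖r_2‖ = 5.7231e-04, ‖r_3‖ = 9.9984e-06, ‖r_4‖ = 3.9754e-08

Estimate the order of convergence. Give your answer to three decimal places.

p ≈ ln(‖r_4‖/‖r_3‖) / ln(‖r_3‖/‖r_2‖)
  = ln(3.9754e-08/9.9984e-06) / ln(9.9984e-06/5.7231e-04)
  = ln(0.00397604) / ln(0.0174703)
  = -5.527469 / -4.047253 ≈ 1.365733

1.366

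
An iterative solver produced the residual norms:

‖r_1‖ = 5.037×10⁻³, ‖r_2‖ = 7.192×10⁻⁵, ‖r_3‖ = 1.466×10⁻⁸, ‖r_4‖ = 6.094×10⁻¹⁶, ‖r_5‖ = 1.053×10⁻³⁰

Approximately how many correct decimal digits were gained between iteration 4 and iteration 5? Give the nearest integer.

15

Digits gained ≈ log₁₀(‖r_4‖/‖r_5‖) = log₁₀(6.094×10⁻¹⁶/1.053×10⁻³⁰) = log₁₀(5.78727e+14) ≈ 14.762.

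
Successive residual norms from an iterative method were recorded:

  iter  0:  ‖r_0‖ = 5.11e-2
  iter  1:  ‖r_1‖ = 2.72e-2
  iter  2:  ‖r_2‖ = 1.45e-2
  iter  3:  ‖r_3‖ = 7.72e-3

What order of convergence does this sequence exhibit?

Consecutive ratios: ‖r_3‖/‖r_2‖ = 7.72e-3/1.45e-2 = 0.532414, ‖r_2‖/‖r_1‖ = 1.45e-2/2.72e-2 = 0.533088.
p ≈ ln(0.532414)/ln(0.533088) = -0.6303/-0.6291 ≈ 1.00.
So the convergence is linear (order 1).

1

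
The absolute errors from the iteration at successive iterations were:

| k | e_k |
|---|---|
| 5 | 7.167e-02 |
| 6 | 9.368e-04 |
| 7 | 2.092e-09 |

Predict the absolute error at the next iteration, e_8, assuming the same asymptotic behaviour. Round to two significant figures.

2.3e-26

First estimate the order: p ≈ ln(e_7/e_6) / ln(e_6/e_5) = ln(2.092e-09/9.368e-04)/ln(9.368e-04/7.167e-02) = ln(2.23313e-06)/ln(0.013071) ≈ 3.0000.
Then e_8 ≈ e_7·(e_7/e_6)^p = 2.092e-09·(2.23313e-06)^3.0000 = 2.092e-09·1.11363e-17 ≈ 2.33e-26.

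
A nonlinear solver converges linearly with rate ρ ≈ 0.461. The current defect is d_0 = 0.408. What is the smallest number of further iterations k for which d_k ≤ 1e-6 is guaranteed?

After k steps, d_k ≈ 0.408·0.461^k.
Need 0.461^k ≤ 1e-6/0.408 = 2.45098e-06.
k ≥ ln(2.45098e-06)/ln(0.461) = -12.9190/-0.77436 = 16.683.
Smallest integer k = 17.

17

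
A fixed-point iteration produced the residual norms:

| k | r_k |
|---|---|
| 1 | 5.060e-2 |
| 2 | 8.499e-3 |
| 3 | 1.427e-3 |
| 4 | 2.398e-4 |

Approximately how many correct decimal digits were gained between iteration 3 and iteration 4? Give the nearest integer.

Digits gained ≈ log₁₀(r_3/r_4) = log₁₀(1.427e-3/2.398e-4) = log₁₀(5.95079) ≈ 0.775.

1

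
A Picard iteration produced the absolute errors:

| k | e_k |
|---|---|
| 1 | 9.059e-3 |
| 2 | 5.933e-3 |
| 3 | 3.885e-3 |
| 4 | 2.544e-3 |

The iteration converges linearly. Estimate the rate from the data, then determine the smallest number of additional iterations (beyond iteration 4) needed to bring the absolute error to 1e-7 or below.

Rate ρ ≈ e_4/e_3 = 2.544e-3/3.885e-3 = 0.6548.
After j more steps, e_{4+j} ≈ 2.544e-3·ρ^j; need ρ^j ≤ 1e-7/2.544e-3 = 3.93082e-05.
j ≥ ln(3.93082e-05)/ln(0.6548) = -10.1441/-0.42343 = 23.957.
So 24 more iterations are needed.

24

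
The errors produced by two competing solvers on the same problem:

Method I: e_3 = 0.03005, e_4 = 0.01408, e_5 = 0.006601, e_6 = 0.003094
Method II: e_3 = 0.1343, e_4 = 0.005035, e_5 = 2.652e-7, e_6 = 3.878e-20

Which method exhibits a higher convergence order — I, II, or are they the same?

Method I: p ≈ ln(0.003094/0.006601)/ln(0.006601/0.01408) ≈ 1.00.
Method II: p ≈ ln(3.878e-20/2.652e-7)/ln(2.652e-7/0.005035) ≈ 3.00.
Method II has the higher order (≈3.0 vs ≈1.0).

II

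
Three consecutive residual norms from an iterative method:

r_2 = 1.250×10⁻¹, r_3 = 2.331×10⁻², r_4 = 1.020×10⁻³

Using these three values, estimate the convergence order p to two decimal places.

1.86

p ≈ ln(r_4/r_3) / ln(r_3/r_2)
  = ln(1.020×10⁻³/2.331×10⁻²) / ln(2.331×10⁻²/1.250×10⁻¹)
  = ln(0.043758) / ln(0.18648)
  = -3.12908 / -1.67943 ≈ 1.86318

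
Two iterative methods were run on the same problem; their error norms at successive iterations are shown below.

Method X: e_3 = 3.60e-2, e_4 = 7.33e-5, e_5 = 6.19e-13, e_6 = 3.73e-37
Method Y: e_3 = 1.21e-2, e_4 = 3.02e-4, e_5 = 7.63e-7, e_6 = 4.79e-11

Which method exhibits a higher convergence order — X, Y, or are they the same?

X

Method X: p ≈ ln(3.73e-37/6.19e-13)/ln(6.19e-13/7.33e-5) ≈ 3.00.
Method Y: p ≈ ln(4.79e-11/7.63e-7)/ln(7.63e-7/3.02e-4) ≈ 1.62.
Method X has the higher order (≈3.0 vs ≈1.6).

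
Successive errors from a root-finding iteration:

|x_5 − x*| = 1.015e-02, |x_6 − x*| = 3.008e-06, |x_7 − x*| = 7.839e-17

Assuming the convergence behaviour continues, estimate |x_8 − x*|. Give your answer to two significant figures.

1.4e-48

First estimate the order: p ≈ ln(|x_7 − x*|/|x_6 − x*|) / ln(|x_6 − x*|/|x_5 − x*|) = ln(7.839e-17/3.008e-06)/ln(3.008e-06/1.015e-02) = ln(2.60605e-11)/ln(0.000296355) ≈ 2.9998.
Then |x_8 − x*| ≈ |x_7 − x*|·(|x_7 − x*|/|x_6 − x*|)^p = 7.839e-17·(2.60605e-11)^2.9998 = 7.839e-17·1.77855e-32 ≈ 1.394e-48.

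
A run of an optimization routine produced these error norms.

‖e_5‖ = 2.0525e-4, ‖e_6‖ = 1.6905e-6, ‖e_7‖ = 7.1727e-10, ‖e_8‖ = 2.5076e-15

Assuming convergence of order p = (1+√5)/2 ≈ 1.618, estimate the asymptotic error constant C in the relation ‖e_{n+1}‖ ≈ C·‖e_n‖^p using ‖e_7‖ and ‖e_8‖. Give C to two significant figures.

C ≈ ‖e_8‖ / ‖e_7‖^1.618
  = 2.5076e-15 / (7.1727e-10)^1.618
  = 2.5076e-15 / 1.60138e-15 ≈ 1.5659

1.6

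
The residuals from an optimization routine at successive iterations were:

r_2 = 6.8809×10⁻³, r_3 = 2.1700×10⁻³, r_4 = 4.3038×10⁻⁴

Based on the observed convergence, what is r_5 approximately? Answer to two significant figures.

First estimate the order: p ≈ ln(r_4/r_3) / ln(r_3/r_2) = ln(4.3038×10⁻⁴/2.1700×10⁻³)/ln(2.1700×10⁻³/6.8809×10⁻³) = ln(0.198332)/ln(0.315366) ≈ 1.4019.
Then r_5 ≈ r_4·(r_4/r_3)^p = 4.3038×10⁻⁴·(0.198332)^1.4019 = 4.3038×10⁻⁴·0.103518 ≈ 4.455e-05.

4.5e-5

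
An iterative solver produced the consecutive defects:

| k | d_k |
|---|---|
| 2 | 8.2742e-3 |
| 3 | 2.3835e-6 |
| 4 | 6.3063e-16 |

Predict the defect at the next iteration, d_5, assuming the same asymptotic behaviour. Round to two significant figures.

7.8e-42

First estimate the order: p ≈ ln(d_4/d_3) / ln(d_3/d_2) = ln(6.3063e-16/2.3835e-6)/ln(2.3835e-6/8.2742e-3) = ln(2.64581e-10)/ln(0.000288064) ≈ 2.7051.
Then d_5 ≈ d_4·(d_4/d_3)^p = 6.3063e-16·(2.64581e-10)^2.7051 = 6.3063e-16·1.23613e-26 ≈ 7.795e-42.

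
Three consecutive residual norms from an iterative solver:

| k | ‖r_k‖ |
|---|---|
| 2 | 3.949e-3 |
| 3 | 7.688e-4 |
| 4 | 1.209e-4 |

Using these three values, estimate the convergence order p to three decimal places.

1.130

p ≈ ln(‖r_4‖/‖r_3‖) / ln(‖r_3‖/‖r_2‖)
  = ln(1.209e-4/7.688e-4) / ln(7.688e-4/3.949e-3)
  = ln(0.157258) / ln(0.194682)
  = -1.849868 / -1.636388 ≈ 1.130458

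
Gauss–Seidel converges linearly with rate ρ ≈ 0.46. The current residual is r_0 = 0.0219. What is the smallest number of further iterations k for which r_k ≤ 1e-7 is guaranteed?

After k steps, r_k ≈ 0.0219·0.46^k.
Need 0.46^k ≤ 1e-7/0.0219 = 4.56621e-06.
k ≥ ln(4.56621e-06)/ln(0.46) = -12.2968/-0.77653 = 15.836.
Smallest integer k = 16.

16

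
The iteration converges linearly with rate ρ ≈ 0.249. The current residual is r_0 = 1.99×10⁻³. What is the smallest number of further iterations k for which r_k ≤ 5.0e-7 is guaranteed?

6

After k steps, r_k ≈ 1.99×10⁻³·0.249^k.
Need 0.249^k ≤ 5.0e-7/1.99×10⁻³ = 0.000251256.
k ≥ ln(0.000251256)/ln(0.249) = -8.2890/-1.39030 = 5.962.
Smallest integer k = 6.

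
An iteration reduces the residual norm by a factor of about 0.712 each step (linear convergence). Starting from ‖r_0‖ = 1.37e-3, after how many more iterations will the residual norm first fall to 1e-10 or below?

After k steps, ‖r_k‖ ≈ 1.37e-3·0.712^k.
Need 0.712^k ≤ 1e-10/1.37e-3 = 7.29927e-08.
k ≥ ln(7.29927e-08)/ln(0.712) = -16.4329/-0.33968 = 48.378.
Smallest integer k = 49.

49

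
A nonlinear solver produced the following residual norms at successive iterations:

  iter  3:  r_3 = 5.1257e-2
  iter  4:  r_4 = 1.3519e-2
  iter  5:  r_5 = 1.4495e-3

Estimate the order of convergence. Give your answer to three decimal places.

1.675

p ≈ ln(r_5/r_4) / ln(r_4/r_3)
  = ln(1.4495e-3/1.3519e-2) / ln(1.3519e-2/5.1257e-2)
  = ln(0.107219) / ln(0.263749)
  = -2.232882 / -1.332757 ≈ 1.675386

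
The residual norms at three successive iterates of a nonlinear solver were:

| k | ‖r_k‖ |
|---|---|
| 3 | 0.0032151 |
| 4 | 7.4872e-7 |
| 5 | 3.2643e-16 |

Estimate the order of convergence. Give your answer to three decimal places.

p ≈ ln(‖r_5‖/‖r_4‖) / ln(‖r_4‖/‖r_3‖)
  = ln(3.2643e-16/7.4872e-7) / ln(7.4872e-7/0.0032151)
  = ln(4.35984e-10) / ln(0.000232876)
  = -21.553416 / -8.365004 ≈ 2.576618

2.577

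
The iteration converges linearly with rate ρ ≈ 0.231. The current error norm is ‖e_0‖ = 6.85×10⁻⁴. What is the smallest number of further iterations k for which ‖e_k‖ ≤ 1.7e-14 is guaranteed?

17

After k steps, ‖e_k‖ ≈ 6.85×10⁻⁴·0.231^k.
Need 0.231^k ≤ 1.7e-14/6.85×10⁻⁴ = 2.48175e-11.
k ≥ ln(2.48175e-11)/ln(0.231) = -24.4195/-1.46534 = 16.665.
Smallest integer k = 17.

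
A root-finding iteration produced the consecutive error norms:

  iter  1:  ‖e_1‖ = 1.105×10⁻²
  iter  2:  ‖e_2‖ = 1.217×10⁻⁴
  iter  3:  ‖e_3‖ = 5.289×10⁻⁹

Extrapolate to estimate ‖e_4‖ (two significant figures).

1.0e-18

First estimate the order: p ≈ ln(‖e_3‖/‖e_2‖) / ln(‖e_2‖/‖e_1‖) = ln(5.289×10⁻⁹/1.217×10⁻⁴)/ln(1.217×10⁻⁴/1.105×10⁻²) = ln(4.34593e-05)/ln(0.0110136) ≈ 2.2277.
Then ‖e_4‖ ≈ ‖e_3‖·(‖e_3‖/‖e_2‖)^p = 5.289×10⁻⁹·(4.34593e-05)^2.2277 = 5.289×10⁻⁹·1.91848e-10 ≈ 1.015e-18.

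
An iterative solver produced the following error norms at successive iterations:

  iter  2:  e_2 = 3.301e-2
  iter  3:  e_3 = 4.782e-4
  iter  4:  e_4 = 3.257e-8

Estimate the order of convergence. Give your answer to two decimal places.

2.27

p ≈ ln(e_4/e_3) / ln(e_3/e_2)
  = ln(3.257e-8/4.782e-4) / ln(4.782e-4/3.301e-2)
  = ln(6.81096e-05) / ln(0.0144865)
  = -9.59439 / -4.23454 ≈ 2.26575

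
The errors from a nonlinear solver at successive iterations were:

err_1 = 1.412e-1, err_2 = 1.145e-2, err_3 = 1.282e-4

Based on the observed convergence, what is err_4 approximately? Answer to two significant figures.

First estimate the order: p ≈ ln(err_3/err_2) / ln(err_2/err_1) = ln(1.282e-4/1.145e-2)/ln(1.145e-2/1.412e-1) = ln(0.0111965)/ln(0.0810907) ≈ 1.7881.
Then err_4 ≈ err_3·(err_3/err_2)^p = 1.282e-4·(0.0111965)^1.7881 = 1.282e-4·0.000324761 ≈ 4.163e-08.

4.2e-8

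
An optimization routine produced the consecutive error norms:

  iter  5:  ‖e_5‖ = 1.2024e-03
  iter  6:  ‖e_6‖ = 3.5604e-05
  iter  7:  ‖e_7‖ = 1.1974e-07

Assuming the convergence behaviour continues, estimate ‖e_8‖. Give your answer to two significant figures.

First estimate the order: p ≈ ln(‖e_7‖/‖e_6‖) / ln(‖e_6‖/‖e_5‖) = ln(1.1974e-07/3.5604e-05)/ln(3.5604e-05/1.2024e-03) = ln(0.00336311)/ln(0.0296108) ≈ 1.6180.
Then ‖e_8‖ ≈ ‖e_7‖·(‖e_7‖/‖e_6‖)^p = 1.1974e-07·(0.00336311)^1.6180 = 1.1974e-07·9.96018e-05 ≈ 1.193e-11.

1.2e-11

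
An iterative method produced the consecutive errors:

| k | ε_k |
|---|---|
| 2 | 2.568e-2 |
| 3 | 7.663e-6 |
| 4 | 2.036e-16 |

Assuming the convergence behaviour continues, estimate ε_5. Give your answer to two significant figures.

3.8e-48

First estimate the order: p ≈ ln(ε_4/ε_3) / ln(ε_3/ε_2) = ln(2.036e-16/7.663e-6)/ln(7.663e-6/2.568e-2) = ln(2.65692e-11)/ln(0.000298403) ≈ 3.0000.
Then ε_5 ≈ ε_4·(ε_4/ε_3)^p = 2.036e-16·(2.65692e-11)^3.0000 = 2.036e-16·1.87558e-32 ≈ 3.819e-48.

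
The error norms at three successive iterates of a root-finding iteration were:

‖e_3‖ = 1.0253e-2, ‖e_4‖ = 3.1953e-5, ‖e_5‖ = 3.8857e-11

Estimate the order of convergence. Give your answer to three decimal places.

2.360

p ≈ ln(‖e_5‖/‖e_4‖) / ln(‖e_4‖/‖e_3‖)
  = ln(3.8857e-11/3.1953e-5) / ln(3.1953e-5/1.0253e-2)
  = ln(1.21607e-06) / ln(0.00311645)
  = -13.619886 / -5.771061 ≈ 2.360032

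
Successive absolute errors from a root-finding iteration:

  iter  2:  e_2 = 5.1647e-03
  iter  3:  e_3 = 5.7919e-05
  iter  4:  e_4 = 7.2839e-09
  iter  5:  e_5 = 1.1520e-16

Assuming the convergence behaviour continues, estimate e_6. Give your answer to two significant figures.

2.9e-32

First estimate the order: p ≈ ln(e_5/e_4) / ln(e_4/e_3) = ln(1.1520e-16/7.2839e-09)/ln(7.2839e-09/5.7919e-05) = ln(1.58157e-08)/ln(0.00012576) ≈ 2.0000.
Then e_6 ≈ e_5·(e_5/e_4)^p = 1.1520e-16·(1.58157e-08)^2.0000 = 1.1520e-16·2.50136e-16 ≈ 2.882e-32.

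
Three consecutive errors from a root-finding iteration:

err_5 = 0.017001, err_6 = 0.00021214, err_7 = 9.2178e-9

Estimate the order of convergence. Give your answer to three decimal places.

2.291

p ≈ ln(err_7/err_6) / ln(err_6/err_5)
  = ln(9.2178e-9/0.00021214) / ln(0.00021214/0.017001)
  = ln(4.34515e-05) / ln(0.0124781)
  = -10.043865 / -4.383780 ≈ 2.291143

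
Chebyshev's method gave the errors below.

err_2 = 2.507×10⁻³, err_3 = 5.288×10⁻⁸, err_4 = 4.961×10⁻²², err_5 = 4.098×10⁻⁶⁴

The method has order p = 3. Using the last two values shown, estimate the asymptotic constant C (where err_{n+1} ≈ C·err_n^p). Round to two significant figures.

3.4

C ≈ err_5 / err_4^3
  = 4.098×10⁻⁶⁴ / (4.961×10⁻²²)^3
  = 4.098×10⁻⁶⁴ / 1.22098e-64 ≈ 3.3563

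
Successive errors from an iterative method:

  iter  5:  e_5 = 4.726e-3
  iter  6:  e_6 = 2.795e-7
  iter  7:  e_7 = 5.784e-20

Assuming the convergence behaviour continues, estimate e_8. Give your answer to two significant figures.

5.1e-58

First estimate the order: p ≈ ln(e_7/e_6) / ln(e_6/e_5) = ln(5.784e-20/2.795e-7)/ln(2.795e-7/4.726e-3) = ln(2.06941e-13)/ln(5.91409e-05) ≈ 3.0000.
Then e_8 ≈ e_7·(e_7/e_6)^p = 5.784e-20·(2.06941e-13)^3.0000 = 5.784e-20·8.86216e-39 ≈ 5.126e-58.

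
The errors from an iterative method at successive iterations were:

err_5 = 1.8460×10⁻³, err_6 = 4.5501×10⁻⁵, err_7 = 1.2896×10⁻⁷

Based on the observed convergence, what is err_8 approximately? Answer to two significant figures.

1.2e-11

First estimate the order: p ≈ ln(err_7/err_6) / ln(err_6/err_5) = ln(1.2896×10⁻⁷/4.5501×10⁻⁵)/ln(4.5501×10⁻⁵/1.8460×10⁻³) = ln(0.00283422)/ln(0.0246484) ≈ 1.5841.
Then err_8 ≈ err_7·(err_7/err_6)^p = 1.2896×10⁻⁷·(0.00283422)^1.5841 = 1.2896×10⁻⁷·9.21298e-05 ≈ 1.188e-11.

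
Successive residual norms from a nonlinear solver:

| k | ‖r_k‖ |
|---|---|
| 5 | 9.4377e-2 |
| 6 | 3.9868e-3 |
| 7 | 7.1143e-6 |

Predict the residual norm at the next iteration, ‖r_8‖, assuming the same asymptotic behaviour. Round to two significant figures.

First estimate the order: p ≈ ln(‖r_7‖/‖r_6‖) / ln(‖r_6‖/‖r_5‖) = ln(7.1143e-6/3.9868e-3)/ln(3.9868e-3/9.4377e-2) = ln(0.00178446)/ln(0.0422433) ≈ 2.0000.
Then ‖r_8‖ ≈ ‖r_7‖·(‖r_7‖/‖r_6‖)^p = 7.1143e-6·(0.00178446)^2.0000 = 7.1143e-6·3.1843e-06 ≈ 2.265e-11.

2.3e-11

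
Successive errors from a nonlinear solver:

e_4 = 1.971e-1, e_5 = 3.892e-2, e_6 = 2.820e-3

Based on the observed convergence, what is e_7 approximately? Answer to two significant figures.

First estimate the order: p ≈ ln(e_6/e_5) / ln(e_5/e_4) = ln(2.820e-3/3.892e-2)/ln(3.892e-2/1.971e-1) = ln(0.0724563)/ln(0.197463) ≈ 1.6180.
Then e_7 ≈ e_6·(e_6/e_5)^p = 2.820e-3·(0.0724563)^1.6180 = 2.820e-3·0.0143088 ≈ 4.035e-05.

4.0e-5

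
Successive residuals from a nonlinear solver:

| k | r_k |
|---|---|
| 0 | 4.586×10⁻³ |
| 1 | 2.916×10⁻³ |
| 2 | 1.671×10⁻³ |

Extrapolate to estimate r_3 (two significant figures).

First estimate the order: p ≈ ln(r_2/r_1) / ln(r_1/r_0) = ln(1.671×10⁻³/2.916×10⁻³)/ln(2.916×10⁻³/4.586×10⁻³) = ln(0.573045)/ln(0.635848) ≈ 1.2297.
Then r_3 ≈ r_2·(r_2/r_1)^p = 1.671×10⁻³·(0.573045)^1.2297 = 1.671×10⁻³·0.504249 ≈ 0.0008426.

8.4e-4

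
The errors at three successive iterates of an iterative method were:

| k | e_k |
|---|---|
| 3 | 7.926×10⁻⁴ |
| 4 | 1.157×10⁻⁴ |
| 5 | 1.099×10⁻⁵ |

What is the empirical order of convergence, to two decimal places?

1.22

p ≈ ln(e_5/e_4) / ln(e_4/e_3)
  = ln(1.099×10⁻⁵/1.157×10⁻⁴) / ln(1.157×10⁻⁴/7.926×10⁻⁴)
  = ln(0.094987) / ln(0.145975)
  = -2.35402 / -1.92432 ≈ 1.22330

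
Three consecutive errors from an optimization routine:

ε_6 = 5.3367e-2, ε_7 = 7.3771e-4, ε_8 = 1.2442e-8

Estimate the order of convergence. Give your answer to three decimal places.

p ≈ ln(ε_8/ε_7) / ln(ε_7/ε_6)
  = ln(1.2442e-8/7.3771e-4) / ln(7.3771e-4/5.3367e-2)
  = ln(1.68657e-05) / ln(0.0138233)
  = -10.990229 / -4.281400 ≈ 2.566971

2.567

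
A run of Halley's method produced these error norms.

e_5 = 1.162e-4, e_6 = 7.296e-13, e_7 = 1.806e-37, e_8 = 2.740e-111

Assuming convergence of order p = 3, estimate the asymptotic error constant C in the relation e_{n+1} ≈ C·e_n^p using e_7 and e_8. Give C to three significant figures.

C ≈ e_8 / e_7^3
  = 2.740e-111 / (1.806e-37)^3
  = 2.740e-111 / 5.89051e-111 ≈ 0.46515

0.465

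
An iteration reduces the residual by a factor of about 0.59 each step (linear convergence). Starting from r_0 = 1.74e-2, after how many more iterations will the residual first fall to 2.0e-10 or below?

After k steps, r_k ≈ 1.74e-2·0.59^k.
Need 0.59^k ≤ 2.0e-10/1.74e-2 = 1.14943e-08.
k ≥ ln(1.14943e-08)/ln(0.59) = -18.2814/-0.52763 = 34.648.
Smallest integer k = 35.

35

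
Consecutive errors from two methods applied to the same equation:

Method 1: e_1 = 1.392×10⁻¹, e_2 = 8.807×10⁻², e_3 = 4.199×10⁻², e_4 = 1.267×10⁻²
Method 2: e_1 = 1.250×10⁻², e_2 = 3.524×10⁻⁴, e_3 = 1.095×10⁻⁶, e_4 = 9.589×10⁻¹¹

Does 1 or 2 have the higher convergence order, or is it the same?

Method 1: p ≈ ln(1.267×10⁻²/4.199×10⁻²)/ln(4.199×10⁻²/8.807×10⁻²) ≈ 1.62.
Method 2: p ≈ ln(9.589×10⁻¹¹/1.095×10⁻⁶)/ln(1.095×10⁻⁶/3.524×10⁻⁴) ≈ 1.62.
Both orders ≈ 1.6 — effectively the same.

same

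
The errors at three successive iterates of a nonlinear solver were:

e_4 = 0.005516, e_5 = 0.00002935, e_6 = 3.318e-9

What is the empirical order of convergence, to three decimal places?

p ≈ ln(e_6/e_5) / ln(e_5/e_4)
  = ln(3.318e-9/0.00002935) / ln(0.00002935/0.005516)
  = ln(0.000113049) / ln(0.00532088)
  = -9.087689 / -5.236117 ≈ 1.735578

1.736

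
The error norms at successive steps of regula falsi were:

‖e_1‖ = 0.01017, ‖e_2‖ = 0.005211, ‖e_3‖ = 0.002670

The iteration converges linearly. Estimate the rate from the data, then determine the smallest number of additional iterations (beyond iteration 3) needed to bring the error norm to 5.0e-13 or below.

Rate ρ ≈ ‖e_3‖/‖e_2‖ = 0.002670/0.005211 = 0.5124.
After j more steps, ‖e_{3+j}‖ ≈ 0.002670·ρ^j; need ρ^j ≤ 5.0e-13/0.002670 = 1.87266e-10.
j ≥ ln(1.87266e-10)/ln(0.5124) = -22.3985/-0.66865 = 33.498.
So 34 more iterations are needed.

34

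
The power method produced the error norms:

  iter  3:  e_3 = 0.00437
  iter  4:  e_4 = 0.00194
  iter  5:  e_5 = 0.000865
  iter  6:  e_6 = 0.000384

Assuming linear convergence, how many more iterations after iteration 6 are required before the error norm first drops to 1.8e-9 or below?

16

Rate ρ ≈ e_6/e_5 = 0.000384/0.000865 = 0.4439.
After j more steps, e_{6+j} ≈ 0.000384·ρ^j; need ρ^j ≤ 1.8e-9/0.000384 = 4.6875e-06.
j ≥ ln(4.6875e-06)/ln(0.4439) = -12.2706/-0.81216 = 15.109.
So 16 more iterations are needed.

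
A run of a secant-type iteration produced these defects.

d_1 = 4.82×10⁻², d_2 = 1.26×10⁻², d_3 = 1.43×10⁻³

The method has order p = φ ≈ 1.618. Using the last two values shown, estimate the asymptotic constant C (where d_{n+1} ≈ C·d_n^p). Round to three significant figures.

1.69

C ≈ d_3 / d_2^1.618
  = 1.43×10⁻³ / (1.26×10⁻²)^1.618
  = 1.43×10⁻³ / 0.000844111 ≈ 1.6941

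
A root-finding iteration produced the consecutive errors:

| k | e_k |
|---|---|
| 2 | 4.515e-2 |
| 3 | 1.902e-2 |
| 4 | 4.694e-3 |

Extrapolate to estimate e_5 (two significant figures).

4.9e-4

First estimate the order: p ≈ ln(e_4/e_3) / ln(e_3/e_2) = ln(4.694e-3/1.902e-2)/ln(1.902e-2/4.515e-2) = ln(0.246793)/ln(0.421262) ≈ 1.6185.
Then e_5 ≈ e_4·(e_4/e_3)^p = 4.694e-3·(0.246793)^1.6185 = 4.694e-3·0.10387 ≈ 0.0004876.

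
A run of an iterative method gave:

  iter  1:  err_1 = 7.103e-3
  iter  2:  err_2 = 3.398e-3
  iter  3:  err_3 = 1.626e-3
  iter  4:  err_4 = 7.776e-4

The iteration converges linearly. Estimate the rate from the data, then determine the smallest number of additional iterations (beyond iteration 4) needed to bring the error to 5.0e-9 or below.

Rate ρ ≈ err_4/err_3 = 7.776e-4/1.626e-3 = 0.4782.
After j more steps, err_{4+j} ≈ 7.776e-4·ρ^j; need ρ^j ≤ 5.0e-9/7.776e-4 = 6.43004e-06.
j ≥ ln(6.43004e-06)/ln(0.4782) = -11.9545/-0.73773 = 16.204.
So 17 more iterations are needed.

17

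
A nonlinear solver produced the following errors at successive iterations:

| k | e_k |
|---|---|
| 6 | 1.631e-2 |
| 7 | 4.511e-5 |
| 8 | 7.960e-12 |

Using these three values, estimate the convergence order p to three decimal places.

p ≈ ln(e_8/e_7) / ln(e_7/e_6)
  = ln(7.960e-12/4.511e-5) / ln(4.511e-5/1.631e-2)
  = ln(1.76458e-07) / ln(0.00276579)
  = -15.550183 / -5.890429 ≈ 2.639907

2.640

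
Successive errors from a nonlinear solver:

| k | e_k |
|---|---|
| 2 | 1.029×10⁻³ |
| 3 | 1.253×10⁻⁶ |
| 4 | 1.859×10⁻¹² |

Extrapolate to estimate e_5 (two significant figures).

First estimate the order: p ≈ ln(e_4/e_3) / ln(e_3/e_2) = ln(1.859×10⁻¹²/1.253×10⁻⁶)/ln(1.253×10⁻⁶/1.029×10⁻³) = ln(1.48364e-06)/ln(0.00121769) ≈ 1.9999.
Then e_5 ≈ e_4·(e_4/e_3)^p = 1.859×10⁻¹²·(1.48364e-06)^1.9999 = 1.859×10⁻¹²·2.20414e-12 ≈ 4.097e-24.

4.1e-24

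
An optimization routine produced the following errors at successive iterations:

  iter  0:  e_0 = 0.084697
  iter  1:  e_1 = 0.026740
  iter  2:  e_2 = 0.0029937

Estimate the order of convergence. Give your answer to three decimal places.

p ≈ ln(e_2/e_1) / ln(e_1/e_0)
  = ln(0.0029937/0.026740) / ln(0.026740/0.084697)
  = ln(0.111956) / ln(0.315714)
  = -2.189649 / -1.152919 ≈ 1.899222

1.899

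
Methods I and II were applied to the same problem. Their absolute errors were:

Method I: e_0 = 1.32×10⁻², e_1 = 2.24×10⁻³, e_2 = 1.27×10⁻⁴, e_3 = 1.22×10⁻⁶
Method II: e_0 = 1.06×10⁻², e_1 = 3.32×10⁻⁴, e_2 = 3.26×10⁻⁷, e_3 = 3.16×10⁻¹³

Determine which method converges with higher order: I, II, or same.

Method I: p ≈ ln(1.22×10⁻⁶/1.27×10⁻⁴)/ln(1.27×10⁻⁴/2.24×10⁻³) ≈ 1.62.
Method II: p ≈ ln(3.16×10⁻¹³/3.26×10⁻⁷)/ln(3.26×10⁻⁷/3.32×10⁻⁴) ≈ 2.00.
Method II has the higher order (≈2.0 vs ≈1.6).

II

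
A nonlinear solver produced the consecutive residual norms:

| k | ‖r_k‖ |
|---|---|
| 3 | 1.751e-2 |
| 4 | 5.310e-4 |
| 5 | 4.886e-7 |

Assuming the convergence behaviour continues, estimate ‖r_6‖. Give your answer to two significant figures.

First estimate the order: p ≈ ln(‖r_5‖/‖r_4‖) / ln(‖r_4‖/‖r_3‖) = ln(4.886e-7/5.310e-4)/ln(5.310e-4/1.751e-2) = ln(0.000920151)/ln(0.0303255) ≈ 1.9998.
Then ‖r_6‖ ≈ ‖r_5‖·(‖r_5‖/‖r_4‖)^p = 4.886e-7·(0.000920151)^1.9998 = 4.886e-7·8.47863e-07 ≈ 4.143e-13.

4.1e-13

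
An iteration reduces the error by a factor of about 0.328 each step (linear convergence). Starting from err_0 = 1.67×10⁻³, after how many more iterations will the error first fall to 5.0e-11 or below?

After k steps, err_k ≈ 1.67×10⁻³·0.328^k.
Need 0.328^k ≤ 5.0e-11/1.67×10⁻³ = 2.99401e-08.
k ≥ ln(2.99401e-08)/ln(0.328) = -17.3241/-1.11474 = 15.541.
Smallest integer k = 16.

16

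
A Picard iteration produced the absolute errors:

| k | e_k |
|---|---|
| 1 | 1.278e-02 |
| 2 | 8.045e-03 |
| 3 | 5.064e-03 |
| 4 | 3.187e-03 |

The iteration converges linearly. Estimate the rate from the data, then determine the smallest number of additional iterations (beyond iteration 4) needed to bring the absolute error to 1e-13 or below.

53

Rate ρ ≈ e_4/e_3 = 3.187e-03/5.064e-03 = 0.6293.
After j more steps, e_{4+j} ≈ 3.187e-03·ρ^j; need ρ^j ≤ 1e-13/3.187e-03 = 3.13775e-11.
j ≥ ln(3.13775e-11)/ln(0.6293) = -24.1849/-0.46315 = 52.218.
So 53 more iterations are needed.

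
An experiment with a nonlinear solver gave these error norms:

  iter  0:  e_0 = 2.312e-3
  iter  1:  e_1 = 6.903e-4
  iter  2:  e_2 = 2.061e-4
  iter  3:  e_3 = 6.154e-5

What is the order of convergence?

1

Consecutive ratios: e_3/e_2 = 6.154e-5/2.061e-4 = 0.298593, e_2/e_1 = 2.061e-4/6.903e-4 = 0.298566.
p ≈ ln(0.298593)/ln(0.298566) = -1.2087/-1.2088 ≈ 1.00.
So the convergence is linear (order 1).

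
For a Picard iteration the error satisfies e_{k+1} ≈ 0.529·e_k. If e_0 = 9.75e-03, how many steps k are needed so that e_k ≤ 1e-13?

After k steps, e_k ≈ 9.75e-03·0.529^k.
Need 0.529^k ≤ 1e-13/9.75e-03 = 1.02564e-11.
k ≥ ln(1.02564e-11)/ln(0.529) = -25.3031/-0.63677 = 39.737.
Smallest integer k = 40.

40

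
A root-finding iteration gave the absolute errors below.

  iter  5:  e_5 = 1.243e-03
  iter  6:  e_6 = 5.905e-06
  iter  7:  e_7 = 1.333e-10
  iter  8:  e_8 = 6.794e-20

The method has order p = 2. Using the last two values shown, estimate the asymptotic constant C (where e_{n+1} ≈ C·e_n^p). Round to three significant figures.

C ≈ e_8 / e_7^2
  = 6.794e-20 / (1.333e-10)^2
  = 6.794e-20 / 1.77689e-20 ≈ 3.8235

3.82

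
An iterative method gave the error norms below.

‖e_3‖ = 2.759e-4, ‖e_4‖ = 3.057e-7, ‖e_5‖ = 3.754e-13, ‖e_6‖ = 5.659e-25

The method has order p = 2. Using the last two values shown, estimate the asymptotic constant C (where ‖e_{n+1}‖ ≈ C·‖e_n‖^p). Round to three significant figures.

4.02

C ≈ ‖e_6‖ / ‖e_5‖^2
  = 5.659e-25 / (3.754e-13)^2
  = 5.659e-25 / 1.40925e-25 ≈ 4.0156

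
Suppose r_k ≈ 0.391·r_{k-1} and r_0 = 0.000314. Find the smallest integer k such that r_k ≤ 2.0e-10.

16

After k steps, r_k ≈ 0.000314·0.391^k.
Need 0.391^k ≤ 2.0e-10/0.000314 = 6.36943e-07.
k ≥ ln(6.36943e-07)/ln(0.391) = -14.2666/-0.93905 = 15.193.
Smallest integer k = 16.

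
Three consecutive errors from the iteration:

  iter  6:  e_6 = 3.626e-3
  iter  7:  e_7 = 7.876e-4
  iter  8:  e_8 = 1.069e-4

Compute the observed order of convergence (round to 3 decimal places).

p ≈ ln(e_8/e_7) / ln(e_7/e_6)
  = ln(1.069e-4/7.876e-4) / ln(7.876e-4/3.626e-3)
  = ln(0.135729) / ln(0.217209)
  = -1.997095 / -1.526895 ≈ 1.307945

1.308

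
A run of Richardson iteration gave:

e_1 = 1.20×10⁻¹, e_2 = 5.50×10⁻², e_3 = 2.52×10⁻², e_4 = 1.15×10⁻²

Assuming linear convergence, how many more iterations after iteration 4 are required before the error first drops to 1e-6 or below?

12

Rate ρ ≈ e_4/e_3 = 1.15×10⁻²/2.52×10⁻² = 0.4563.
After j more steps, e_{4+j} ≈ 1.15×10⁻²·ρ^j; need ρ^j ≤ 1e-6/1.15×10⁻² = 8.69565e-05.
j ≥ ln(8.69565e-05)/ln(0.4563) = -9.3501/-0.78460 = 11.917.
So 12 more iterations are needed.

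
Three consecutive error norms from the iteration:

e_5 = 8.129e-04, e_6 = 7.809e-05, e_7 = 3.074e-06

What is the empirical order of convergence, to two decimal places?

1.38

p ≈ ln(e_7/e_6) / ln(e_6/e_5)
  = ln(3.074e-06/7.809e-05) / ln(7.809e-05/8.129e-04)
  = ln(0.0393648) / ln(0.0960635)
  = -3.23488 / -2.34275 ≈ 1.38080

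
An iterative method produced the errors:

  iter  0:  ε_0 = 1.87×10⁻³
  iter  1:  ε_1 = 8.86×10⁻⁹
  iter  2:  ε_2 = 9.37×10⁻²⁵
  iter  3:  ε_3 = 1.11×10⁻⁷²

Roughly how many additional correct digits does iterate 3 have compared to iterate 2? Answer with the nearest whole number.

48

Digits gained ≈ log₁₀(ε_2/ε_3) = log₁₀(9.37×10⁻²⁵/1.11×10⁻⁷²) = log₁₀(8.44144e+47) ≈ 47.926.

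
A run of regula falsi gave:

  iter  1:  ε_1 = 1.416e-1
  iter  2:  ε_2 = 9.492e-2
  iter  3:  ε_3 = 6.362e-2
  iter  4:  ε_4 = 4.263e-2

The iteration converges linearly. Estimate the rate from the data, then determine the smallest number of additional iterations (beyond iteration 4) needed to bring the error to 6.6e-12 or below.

57

Rate ρ ≈ ε_4/ε_3 = 4.263e-2/6.362e-2 = 0.6701.
After j more steps, ε_{4+j} ≈ 4.263e-2·ρ^j; need ρ^j ≤ 6.6e-12/4.263e-2 = 1.54821e-10.
j ≥ ln(1.54821e-10)/ln(0.6701) = -22.5888/-0.40033 = 56.425.
So 57 more iterations are needed.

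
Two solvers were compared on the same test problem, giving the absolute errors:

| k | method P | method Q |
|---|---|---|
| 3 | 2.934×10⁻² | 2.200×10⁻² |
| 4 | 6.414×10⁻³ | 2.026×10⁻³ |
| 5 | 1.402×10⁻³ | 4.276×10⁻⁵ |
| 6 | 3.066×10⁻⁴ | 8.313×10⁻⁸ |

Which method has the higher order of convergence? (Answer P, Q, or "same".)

Method P: p ≈ ln(3.066×10⁻⁴/1.402×10⁻³)/ln(1.402×10⁻³/6.414×10⁻³) ≈ 1.00.
Method Q: p ≈ ln(8.313×10⁻⁸/4.276×10⁻⁵)/ln(4.276×10⁻⁵/2.026×10⁻³) ≈ 1.62.
Method Q has the higher order (≈1.6 vs ≈1.0).

Q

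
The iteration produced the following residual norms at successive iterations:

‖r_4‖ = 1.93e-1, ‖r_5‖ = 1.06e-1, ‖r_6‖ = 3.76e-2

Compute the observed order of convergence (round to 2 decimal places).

p ≈ ln(‖r_6‖/‖r_5‖) / ln(‖r_5‖/‖r_4‖)
  = ln(3.76e-2/1.06e-1) / ln(1.06e-1/1.93e-1)
  = ln(0.354717) / ln(0.549223)
  = -1.03643 / -0.59925 ≈ 1.72955

1.73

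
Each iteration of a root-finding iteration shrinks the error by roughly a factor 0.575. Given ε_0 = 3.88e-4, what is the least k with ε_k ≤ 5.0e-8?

After k steps, ε_k ≈ 3.88e-4·0.575^k.
Need 0.575^k ≤ 5.0e-8/3.88e-4 = 0.000128866.
k ≥ ln(0.000128866)/ln(0.575) = -8.9567/-0.55339 = 16.185.
Smallest integer k = 17.

17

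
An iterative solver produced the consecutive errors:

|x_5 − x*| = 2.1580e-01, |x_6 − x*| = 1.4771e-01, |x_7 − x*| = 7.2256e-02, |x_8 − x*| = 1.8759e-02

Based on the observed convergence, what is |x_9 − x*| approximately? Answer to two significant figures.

First estimate the order: p ≈ ln(|x_8 − x*|/|x_7 − x*|) / ln(|x_7 − x*|/|x_6 − x*|) = ln(1.8759e-02/7.2256e-02)/ln(7.2256e-02/1.4771e-01) = ln(0.259619)/ln(0.489175) ≈ 1.8860.
Then |x_9 − x*| ≈ |x_8 − x*|·(|x_8 − x*|/|x_7 − x*|)^p = 1.8759e-02·(0.259619)^1.8860 = 1.8759e-02·0.0786029 ≈ 0.001475.

1.5e-3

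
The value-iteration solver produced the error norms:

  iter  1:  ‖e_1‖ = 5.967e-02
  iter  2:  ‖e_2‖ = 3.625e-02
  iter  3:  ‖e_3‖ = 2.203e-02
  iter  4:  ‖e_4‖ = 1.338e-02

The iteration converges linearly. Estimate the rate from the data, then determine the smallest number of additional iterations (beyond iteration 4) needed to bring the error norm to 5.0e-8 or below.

Rate ρ ≈ ‖e_4‖/‖e_3‖ = 1.338e-02/2.203e-02 = 0.6074.
After j more steps, ‖e_{4+j}‖ ≈ 1.338e-02·ρ^j; need ρ^j ≤ 5.0e-8/1.338e-02 = 3.73692e-06.
j ≥ ln(3.73692e-06)/ln(0.6074) = -12.4972/-0.49857 = 25.066.
So 26 more iterations are needed.

26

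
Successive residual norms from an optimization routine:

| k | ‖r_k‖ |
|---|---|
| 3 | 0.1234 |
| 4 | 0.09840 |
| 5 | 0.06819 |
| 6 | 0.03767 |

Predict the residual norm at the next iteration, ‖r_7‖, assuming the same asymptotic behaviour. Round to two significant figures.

1.4e-2

First estimate the order: p ≈ ln(‖r_6‖/‖r_5‖) / ln(‖r_5‖/‖r_4‖) = ln(0.03767/0.06819)/ln(0.06819/0.09840) = ln(0.552427)/ln(0.692988) ≈ 1.6181.
Then ‖r_7‖ ≈ ‖r_6‖·(‖r_6‖/‖r_5‖)^p = 0.03767·(0.552427)^1.6181 = 0.03767·0.382803 ≈ 0.01442.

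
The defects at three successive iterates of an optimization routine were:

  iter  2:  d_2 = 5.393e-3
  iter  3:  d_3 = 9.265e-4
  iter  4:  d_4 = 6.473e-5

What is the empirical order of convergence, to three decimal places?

1.511

p ≈ ln(d_4/d_3) / ln(d_3/d_2)
  = ln(6.473e-5/9.265e-4) / ln(9.265e-4/5.393e-3)
  = ln(0.0698651) / ln(0.171797)
  = -2.661189 / -1.761442 ≈ 1.510801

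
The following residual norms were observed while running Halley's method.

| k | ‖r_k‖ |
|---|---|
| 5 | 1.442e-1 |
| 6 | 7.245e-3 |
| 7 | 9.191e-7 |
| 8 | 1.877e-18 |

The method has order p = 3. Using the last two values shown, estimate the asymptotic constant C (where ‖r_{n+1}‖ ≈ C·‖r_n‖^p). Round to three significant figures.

C ≈ ‖r_8‖ / ‖r_7‖^3
  = 1.877e-18 / (9.191e-7)^3
  = 1.877e-18 / 7.76405e-19 ≈ 2.4176

2.42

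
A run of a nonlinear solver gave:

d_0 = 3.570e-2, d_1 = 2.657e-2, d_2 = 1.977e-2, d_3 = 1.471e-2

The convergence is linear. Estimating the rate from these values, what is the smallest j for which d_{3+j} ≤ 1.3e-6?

32

Rate ρ ≈ d_3/d_2 = 1.471e-2/1.977e-2 = 0.7441.
After j more steps, d_{3+j} ≈ 1.471e-2·ρ^j; need ρ^j ≤ 1.3e-6/1.471e-2 = 8.83753e-05.
j ≥ ln(8.83753e-05)/ln(0.7441) = -9.3339/-0.29558 = 31.578.
So 32 more iterations are needed.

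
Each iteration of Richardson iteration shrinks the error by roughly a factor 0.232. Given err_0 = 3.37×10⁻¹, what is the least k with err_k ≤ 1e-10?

16

After k steps, err_k ≈ 3.37×10⁻¹·0.232^k.
Need 0.232^k ≤ 1e-10/3.37×10⁻¹ = 2.96736e-10.
k ≥ ln(2.96736e-10)/ln(0.232) = -21.9382/-1.46102 = 15.016.
Smallest integer k = 16.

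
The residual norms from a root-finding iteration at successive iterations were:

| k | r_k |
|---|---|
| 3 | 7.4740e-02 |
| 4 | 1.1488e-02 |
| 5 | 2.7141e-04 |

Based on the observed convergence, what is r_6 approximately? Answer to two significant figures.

1.5e-7

First estimate the order: p ≈ ln(r_5/r_4) / ln(r_4/r_3) = ln(2.7141e-04/1.1488e-02)/ln(1.1488e-02/7.4740e-02) = ln(0.0236255)/ln(0.153706) ≈ 2.0000.
Then r_6 ≈ r_5·(r_5/r_4)^p = 2.7141e-04·(0.0236255)^2.0000 = 2.7141e-04·0.000558164 ≈ 1.515e-07.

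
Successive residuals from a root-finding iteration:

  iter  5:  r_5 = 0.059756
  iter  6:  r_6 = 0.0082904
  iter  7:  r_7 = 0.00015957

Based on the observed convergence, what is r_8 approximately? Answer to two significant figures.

5.9e-8

First estimate the order: p ≈ ln(r_7/r_6) / ln(r_6/r_5) = ln(0.00015957/0.0082904)/ln(0.0082904/0.059756) = ln(0.0192476)/ln(0.138738) ≈ 2.0000.
Then r_8 ≈ r_7·(r_7/r_6)^p = 0.00015957·(0.0192476)^2.0000 = 0.00015957·0.00037047 ≈ 5.912e-08.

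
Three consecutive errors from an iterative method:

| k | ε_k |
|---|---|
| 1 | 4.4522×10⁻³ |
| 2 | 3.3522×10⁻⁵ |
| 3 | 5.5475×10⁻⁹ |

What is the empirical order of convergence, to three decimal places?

1.781

p ≈ ln(ε_3/ε_2) / ln(ε_2/ε_1)
  = ln(5.5475×10⁻⁹/3.3522×10⁻⁵) / ln(3.3522×10⁻⁵/4.4522×10⁻³)
  = ln(0.000165488) / ln(0.00752931)
  = -8.706612 / -4.888952 ≈ 1.780875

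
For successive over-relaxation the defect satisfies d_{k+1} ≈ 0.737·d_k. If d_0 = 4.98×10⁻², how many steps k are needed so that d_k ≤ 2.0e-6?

34

After k steps, d_k ≈ 4.98×10⁻²·0.737^k.
Need 0.737^k ≤ 2.0e-6/4.98×10⁻² = 4.01606e-05.
k ≥ ln(4.01606e-05)/ln(0.737) = -10.1226/-0.30517 = 33.170.
Smallest integer k = 34.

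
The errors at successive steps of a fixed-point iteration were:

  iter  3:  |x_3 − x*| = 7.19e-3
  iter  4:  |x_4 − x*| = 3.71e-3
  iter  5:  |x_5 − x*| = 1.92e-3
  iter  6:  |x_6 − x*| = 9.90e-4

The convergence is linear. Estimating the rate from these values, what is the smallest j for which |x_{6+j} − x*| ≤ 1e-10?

Rate ρ ≈ |x_6 − x*|/|x_5 − x*| = 9.90e-4/1.92e-3 = 0.5156.
After j more steps, |x_{6+j} − x*| ≈ 9.90e-4·ρ^j; need ρ^j ≤ 1e-10/9.90e-4 = 1.0101e-07.
j ≥ ln(1.0101e-07)/ln(0.5156) = -16.1080/-0.66242 = 24.317.
So 25 more iterations are needed.

25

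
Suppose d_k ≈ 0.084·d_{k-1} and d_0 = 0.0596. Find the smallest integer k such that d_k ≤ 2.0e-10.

8

After k steps, d_k ≈ 0.0596·0.084^k.
Need 0.084^k ≤ 2.0e-10/0.0596 = 3.3557e-09.
k ≥ ln(3.3557e-09)/ln(0.084) = -19.5126/-2.47694 = 7.878.
Smallest integer k = 8.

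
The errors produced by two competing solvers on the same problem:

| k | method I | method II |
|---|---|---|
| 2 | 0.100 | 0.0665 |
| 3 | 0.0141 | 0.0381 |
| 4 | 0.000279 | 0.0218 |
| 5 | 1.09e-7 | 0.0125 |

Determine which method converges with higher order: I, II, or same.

I

Method I: p ≈ ln(1.09e-7/0.000279)/ln(0.000279/0.0141) ≈ 2.00.
Method II: p ≈ ln(0.0125/0.0218)/ln(0.0218/0.0381) ≈ 1.00.
Method I has the higher order (≈2.0 vs ≈1.0).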